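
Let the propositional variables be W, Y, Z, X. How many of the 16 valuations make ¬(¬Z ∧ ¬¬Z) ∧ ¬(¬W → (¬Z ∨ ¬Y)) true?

Initial set: {T (¬(¬Z ∧ ¬¬Z) ∧ ¬(¬W → (¬Z ∨ ¬Y)))}.
T (¬(¬Z ∧ ¬¬Z) ∧ ¬(¬W → (¬Z ∨ ¬Y))): α-rule — add T ¬(¬Z ∧ ¬¬Z), T ¬(¬W → (¬Z ∨ ¬Y)).
T ¬(¬W → (¬Z ∨ ¬Y)): α-rule — add T ¬W, F (¬Z ∨ ¬Y).
F (¬Z ∨ ¬Y): α-rule — add F ¬Z, F ¬Y.
T ¬(¬Z ∧ ¬¬Z): β-rule — branch into F ¬Z  //  F ¬¬Z.
  branch 1 (add F ¬Z):
    ○ open, literals {W=0, Y=1, Z=1}.
  branch 2 (add F ¬¬Z):
    F ¬¬Z: drop double negation, giving F Z.
    × closes — contains both Z and ¬Z.
1 branch closed, 1 open.
Each open branch fixes some atoms; the unmentioned ones are free. Counting distinct full assignments: branch {W=0, Y=1, Z=1} (X) contributes 2 new. Total: 2.

2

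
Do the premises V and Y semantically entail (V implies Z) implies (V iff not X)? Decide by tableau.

Initial set: {(V and Y); not ((V implies Z) implies (V iff not X))}.
(V and Y): α-rule — add V, Y.
not ((V implies Z) implies (V iff not X)): α-rule — add (V implies Z), not (V iff not X).
(V implies Z): β-rule — branch into not V  //  Z.
  branch 1 (add not V):
    × closes — contains both V and not V.
  branch 2 (add Z):
    not (V iff not X): β-rule — branch into V, not not X  //  not V, not X.
      branch 2.1 (add V, not not X):
        ○ open, literals {V=1, X=1, Y=1, Z=1}.
      branch 2.2 (add not V, not X):
        × closes — contains both V and not V.
2 branches closed, 1 open.
An open branch gives a countermodel: V=1, X=1, Y=1, Z=1 (unmentioned atoms arbitrary); the premises hold there but the conclusion fails.

No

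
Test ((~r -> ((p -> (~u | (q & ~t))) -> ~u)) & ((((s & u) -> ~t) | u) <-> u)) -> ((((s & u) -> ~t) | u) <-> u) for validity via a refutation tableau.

Assume the negation and expand:
Initial set: {~(((~r -> ((p -> (~u | (q & ~t))) -> ~u)) & ((((s & u) -> ~t) | u) <-> u)) -> ((((s & u) -> ~t) | u) <-> u))}.
~(((~r -> ((p -> (~u | (q & ~t))) -> ~u)) & ((((s & u) -> ~t) | u) <-> u)) -> ((((s & u) -> ~t) | u) <-> u)): α-rule — add ((~r -> ((p -> (~u | (q & ~t))) -> ~u)) & ((((s & u) -> ~t) | u) <-> u)), ~((((s & u) -> ~t) | u) <-> u).
((~r -> ((p -> (~u | (q & ~t))) -> ~u)) & ((((s & u) -> ~t) | u) <-> u)): α-rule — add (~r -> ((p -> (~u | (q & ~t))) -> ~u)), ((((s & u) -> ~t) | u) <-> u).
~((((s & u) -> ~t) | u) <-> u): β-rule — branch into (((s & u) -> ~t) | u), ~u  //  ~(((s & u) -> ~t) | u), u.
  branch 1 (add (((s & u) -> ~t) | u), ~u):
    (~r -> ((p -> (~u | (q & ~t))) -> ~u)): β-rule — branch into ~~r  //  ((p -> (~u | (q & ~t))) -> ~u).
      branch 1.1 (add ~~r):
        ((((s & u) -> ~t) | u) <-> u): β-rule — branch into (((s & u) -> ~t) | u), u  //  ~(((s & u) -> ~t) | u), ~u.
          branch 1.1.1 (add (((s & u) -> ~t) | u), u):
            × closes — contains both u and ~u.
          branch 1.1.2 (add ~(((s & u) -> ~t) | u), ~u):
            ~(((s & u) -> ~t) | u): α-rule — add ~((s & u) -> ~t), ~u.
            ~((s & u) -> ~t): α-rule — add (s & u), ~~t.
            (s & u): α-rule — add s, u.
            × closes — contains both u and ~u.
      branch 1.2 (add ((p -> (~u | (q & ~t))) -> ~u)):
        ((((s & u) -> ~t) | u) <-> u): β-rule — branch into (((s & u) -> ~t) | u), u  //  ~(((s & u) -> ~t) | u), ~u.
          branch 1.2.1 (add (((s & u) -> ~t) | u), u):
            × closes — contains both u and ~u.
          branch 1.2.2 (add ~(((s & u) -> ~t) | u), ~u):
            ~(((s & u) -> ~t) | u): α-rule — add ~((s & u) -> ~t), ~u.
            ~((s & u) -> ~t): α-rule — add (s & u), ~~t.
            (s & u): α-rule — add s, u.
            × closes — contains both u and ~u.
  branch 2 (add ~(((s & u) -> ~t) | u), u):
    ~(((s & u) -> ~t) | u): α-rule — add ~((s & u) -> ~t), ~u.
    × closes — contains both u and ~u.
All 5 branches close.
Every branch closed, so the negation is unsatisfiable and the formula is valid.

Valid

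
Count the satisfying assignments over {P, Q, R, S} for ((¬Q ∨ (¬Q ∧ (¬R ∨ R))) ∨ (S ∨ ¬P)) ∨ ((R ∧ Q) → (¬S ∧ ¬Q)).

15

Initial set: {(((¬Q ∨ (¬Q ∧ (¬R ∨ R))) ∨ (S ∨ ¬P)) ∨ ((R ∧ Q) → (¬S ∧ ¬Q)))}.
(((¬Q ∨ (¬Q ∧ (¬R ∨ R))) ∨ (S ∨ ¬P)) ∨ ((R ∧ Q) → (¬S ∧ ¬Q))): β-rule — branch into ((¬Q ∨ (¬Q ∧ (¬R ∨ R))) ∨ (S ∨ ¬P))  //  ((R ∧ Q) → (¬S ∧ ¬Q)).
  branch 1 (add ((¬Q ∨ (¬Q ∧ (¬R ∨ R))) ∨ (S ∨ ¬P))):
    ((¬Q ∨ (¬Q ∧ (¬R ∨ R))) ∨ (S ∨ ¬P)): β-rule — branch into (¬Q ∨ (¬Q ∧ (¬R ∨ R)))  //  (S ∨ ¬P).
      branch 1.1 (add (¬Q ∨ (¬Q ∧ (¬R ∨ R)))):
        (¬Q ∨ (¬Q ∧ (¬R ∨ R))): β-rule — branch into ¬Q  //  (¬Q ∧ (¬R ∨ R)).
          branch 1.1.1 (add ¬Q):
            ○ open, literals {Q=0}.
          branch 1.1.2 (add (¬Q ∧ (¬R ∨ R))):
            (¬Q ∧ (¬R ∨ R)): α-rule — add ¬Q, (¬R ∨ R).
            (¬R ∨ R): β-rule — branch into ¬R  //  R.
              branch 1.1.2.1 (add ¬R):
                ○ open, literals {Q=0, R=0}.
              branch 1.1.2.2 (add R):
                ○ open, literals {Q=0, R=1}.
      branch 1.2 (add (S ∨ ¬P)):
        (S ∨ ¬P): β-rule — branch into S  //  ¬P.
          branch 1.2.1 (add S):
            ○ open, literals {S=1}.
          branch 1.2.2 (add ¬P):
            ○ open, literals {P=0}.
  branch 2 (add ((R ∧ Q) → (¬S ∧ ¬Q))):
    ((R ∧ Q) → (¬S ∧ ¬Q)): β-rule — branch into ¬(R ∧ Q)  //  (¬S ∧ ¬Q).
      branch 2.1 (add ¬(R ∧ Q)):
        ¬(R ∧ Q): β-rule — branch into ¬R  //  ¬Q.
          branch 2.1.1 (add ¬R):
            ○ open, literals {R=0}.
          branch 2.1.2 (add ¬Q):
            ○ open, literals {Q=0}.
      branch 2.2 (add (¬S ∧ ¬Q)):
        (¬S ∧ ¬Q): α-rule — add ¬S, ¬Q.
        ○ open, literals {Q=0, S=0}.
0 branches closed, 8 open.
Each open branch fixes some atoms; the unmentioned ones are free. Counting distinct full assignments: branch {Q=0} (P, R, S) contributes 8 new; branch {Q=0, R=0} (P, S) contributes 0 new; branch {Q=0, R=1} (P, S) contributes 0 new; branch {S=1} (P, Q, R) contributes 4 new; branch {P=0} (Q, R, S) contributes 2 new; branch {R=0} (P, Q, S) contributes 1 new; branch {Q=0} (P, R, S) contributes 0 new; branch {Q=0, S=0} (P, R) contributes 0 new. Total: 15.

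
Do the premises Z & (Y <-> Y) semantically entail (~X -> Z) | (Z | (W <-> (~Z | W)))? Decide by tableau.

Yes

Initial set: {(Z & (Y <-> Y)); ~((~X -> Z) | (Z | (W <-> (~Z | W))))}.
(Z & (Y <-> Y)): α-rule — add Z, (Y <-> Y).
~((~X -> Z) | (Z | (W <-> (~Z | W)))): α-rule — add ~(~X -> Z), ~(Z | (W <-> (~Z | W))).
~(~X -> Z): α-rule — add ~X, ~Z.
× closes — contains both Z and ~Z.
All 1 branch closes.
Every branch closed, so the premises entail the conclusion.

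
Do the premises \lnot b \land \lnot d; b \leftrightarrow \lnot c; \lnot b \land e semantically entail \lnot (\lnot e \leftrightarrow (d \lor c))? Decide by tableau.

Initial set: {(\lnot b \land \lnot d); (b \leftrightarrow \lnot c); (\lnot b \land e); \lnot \lnot (\lnot e \leftrightarrow (d \lor c))}.
(\lnot b \land \lnot d): α-rule — add \lnot b, \lnot d.
(\lnot b \land e): α-rule — add \lnot b, e.
(b \leftrightarrow \lnot c): β-rule — branch into b, \lnot c  //  \lnot b, \lnot \lnot c.
  branch 1 (add b, \lnot c):
    × closes — contains both b and \lnot b.
  branch 2 (add \lnot b, \lnot \lnot c):
    \lnot \lnot (\lnot e \leftrightarrow (d \lor c)): β-rule — branch into \lnot e, (d \lor c)  //  \lnot \lnot e, \lnot (d \lor c).
      branch 2.1 (add \lnot e, (d \lor c)):
        × closes — contains both e and \lnot e.
      branch 2.2 (add \lnot \lnot e, \lnot (d \lor c)):
        \lnot (d \lor c): α-rule — add \lnot d, \lnot c.
        × closes — contains both c and \lnot c.
All 3 branches close.
Every branch closed, so the premises entail the conclusion.

Yes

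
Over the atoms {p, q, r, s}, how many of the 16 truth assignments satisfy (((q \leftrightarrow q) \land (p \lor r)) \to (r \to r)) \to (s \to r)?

12

Initial set: {((((q \leftrightarrow q) \land (p \lor r)) \to (r \to r)) \to (s \to r))}.
((((q \leftrightarrow q) \land (p \lor r)) \to (r \to r)) \to (s \to r)): β-rule — branch into \lnot (((q \leftrightarrow q) \land (p \lor r)) \to (r \to r))  //  (s \to r).
  branch 1 (add \lnot (((q \leftrightarrow q) \land (p \lor r)) \to (r \to r))):
    \lnot (((q \leftrightarrow q) \land (p \lor r)) \to (r \to r)): α-rule — add ((q \leftrightarrow q) \land (p \lor r)), \lnot (r \to r).
    ((q \leftrightarrow q) \land (p \lor r)): α-rule — add (q \leftrightarrow q), (p \lor r).
    \lnot (r \to r): α-rule — add r, \lnot r.
    × closes — contains both r and \lnot r.
  branch 2 (add (s \to r)):
    (s \to r): β-rule — branch into \lnot s  //  r.
      branch 2.1 (add \lnot s):
        ○ open, literals {s=0}.
      branch 2.2 (add r):
        ○ open, literals {r=1}.
1 branch closed, 2 open.
Each open branch fixes some atoms; the unmentioned ones are free. Counting distinct full assignments: branch {s=0} (p, q, r) contributes 8 new; branch {r=1} (p, q, s) contributes 4 new. Total: 12.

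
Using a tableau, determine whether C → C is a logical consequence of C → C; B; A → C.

Initial set: {T (C → C); T B; T (A → C); F (C → C)}.
F (C → C): α-rule — add T C, F C.
× closes — contains both C and ¬C.
All 1 branch closes.
Every branch closed, so the premises entail the conclusion.

Yes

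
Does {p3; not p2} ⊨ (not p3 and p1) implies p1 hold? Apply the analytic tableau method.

Yes

Initial set: {T p3; T not p2; F ((not p3 and p1) implies p1)}.
F ((not p3 and p1) implies p1): α-rule — add T (not p3 and p1), F p1.
T (not p3 and p1): α-rule — add T not p3, T p1.
× closes — contains both p3 and not p3.
All 1 branch closes.
Every branch closed, so the premises entail the conclusion.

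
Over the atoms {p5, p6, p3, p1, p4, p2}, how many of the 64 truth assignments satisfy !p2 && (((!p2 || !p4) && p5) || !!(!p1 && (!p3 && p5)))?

Initial set: {(!p2 && (((!p2 || !p4) && p5) || !!(!p1 && (!p3 && p5))))}.
(!p2 && (((!p2 || !p4) && p5) || !!(!p1 && (!p3 && p5)))): α-rule — add !p2, (((!p2 || !p4) && p5) || !!(!p1 && (!p3 && p5))).
(((!p2 || !p4) && p5) || !!(!p1 && (!p3 && p5))): β-rule — branch into ((!p2 || !p4) && p5)  //  !!(!p1 && (!p3 && p5)).
  branch 1 (add ((!p2 || !p4) && p5)):
    ((!p2 || !p4) && p5): α-rule — add (!p2 || !p4), p5.
    (!p2 || !p4): β-rule — branch into !p2  //  !p4.
      branch 1.1 (add !p2):
        ○ open, literals {p2=F, p5=T}.
      branch 1.2 (add !p4):
        ○ open, literals {p2=F, p4=F, p5=T}.
  branch 2 (add !!(!p1 && (!p3 && p5))):
    !!(!p1 && (!p3 && p5)): drop double negation, giving (!p1 && (!p3 && p5)).
    (!p1 && (!p3 && p5)): α-rule — add !p1, (!p3 && p5).
    (!p3 && p5): α-rule — add !p3, p5.
    ○ open, literals {p1=F, p2=F, p3=F, p5=T}.
0 branches closed, 3 open.
Each open branch fixes some atoms; the unmentioned ones are free. Counting distinct full assignments: branch {p2=F, p5=T} (p6, p3, p1, p4) contributes 16 new; branch {p2=F, p4=F, p5=T} (p6, p3, p1) contributes 0 new; branch {p1=F, p2=F, p3=F, p5=T} (p6, p4) contributes 0 new. Total: 16.

16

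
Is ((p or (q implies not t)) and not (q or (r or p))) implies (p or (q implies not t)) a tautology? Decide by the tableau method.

Valid

Assume the negation and expand:
Initial set: {not (((p or (q implies not t)) and not (q or (r or p))) implies (p or (q implies not t)))}.
not (((p or (q implies not t)) and not (q or (r or p))) implies (p or (q implies not t))): α-rule — add ((p or (q implies not t)) and not (q or (r or p))), not (p or (q implies not t)).
((p or (q implies not t)) and not (q or (r or p))): α-rule — add (p or (q implies not t)), not (q or (r or p)).
not (p or (q implies not t)): α-rule — add not p, not (q implies not t).
not (q or (r or p)): α-rule — add not q, not (r or p).
not (q implies not t): α-rule — add q, not not t.
× closes — contains both q and not q.
All 1 branch closes.
Every branch closed, so the negation is unsatisfiable and the formula is valid.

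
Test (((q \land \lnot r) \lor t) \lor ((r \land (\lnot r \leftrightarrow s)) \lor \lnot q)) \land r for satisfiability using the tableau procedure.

Satisfiable

Initial set: {((((q \land \lnot r) \lor t) \lor ((r \land (\lnot r \leftrightarrow s)) \lor \lnot q)) \land r)}.
((((q \land \lnot r) \lor t) \lor ((r \land (\lnot r \leftrightarrow s)) \lor \lnot q)) \land r): α-rule — add (((q \land \lnot r) \lor t) \lor ((r \land (\lnot r \leftrightarrow s)) \lor \lnot q)), r.
(((q \land \lnot r) \lor t) \lor ((r \land (\lnot r \leftrightarrow s)) \lor \lnot q)): β-rule — branch into ((q \land \lnot r) \lor t)  //  ((r \land (\lnot r \leftrightarrow s)) \lor \lnot q).
  branch 1 (add ((q \land \lnot r) \lor t)):
    ((q \land \lnot r) \lor t): β-rule — branch into (q \land \lnot r)  //  t.
      branch 1.1 (add (q \land \lnot r)):
        (q \land \lnot r): α-rule — add q, \lnot r.
        × closes — contains both r and \lnot r.
      branch 1.2 (add t):
        ○ open, literals {r=T, t=T}.
  branch 2 (add ((r \land (\lnot r \leftrightarrow s)) \lor \lnot q)):
    ((r \land (\lnot r \leftrightarrow s)) \lor \lnot q): β-rule — branch into (r \land (\lnot r \leftrightarrow s))  //  \lnot q.
      branch 2.1 (add (r \land (\lnot r \leftrightarrow s))):
        (r \land (\lnot r \leftrightarrow s)): α-rule — add r, (\lnot r \leftrightarrow s).
        (\lnot r \leftrightarrow s): β-rule — branch into \lnot r, s  //  \lnot \lnot r, \lnot s.
          branch 2.1.1 (add \lnot r, s):
            × closes — contains both r and \lnot r.
          branch 2.1.2 (add \lnot \lnot r, \lnot s):
            ○ open, literals {r=T, s=F}.
      branch 2.2 (add \lnot q):
        ○ open, literals {q=F, r=T}.
2 branches closed, 3 open.
An open branch gives a satisfying assignment: r=T, t=T.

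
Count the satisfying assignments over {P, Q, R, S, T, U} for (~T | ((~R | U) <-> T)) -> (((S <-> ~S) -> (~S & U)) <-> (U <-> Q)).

36

Initial set: {((~T | ((~R | U) <-> T)) -> (((S <-> ~S) -> (~S & U)) <-> (U <-> Q)))}.
((~T | ((~R | U) <-> T)) -> (((S <-> ~S) -> (~S & U)) <-> (U <-> Q))): β-rule — branch into ~(~T | ((~R | U) <-> T))  //  (((S <-> ~S) -> (~S & U)) <-> (U <-> Q)).
  branch 1 (add ~(~T | ((~R | U) <-> T))):
    ~(~T | ((~R | U) <-> T)): α-rule — add ~~T, ~((~R | U) <-> T).
    ~((~R | U) <-> T): β-rule — branch into (~R | U), ~T  //  ~(~R | U), T.
      branch 1.1 (add (~R | U), ~T):
        × closes — contains both T and ~T.
      branch 1.2 (add ~(~R | U), T):
        ~(~R | U): α-rule — add ~~R, ~U.
        ○ open, literals {R=true, T=true, U=false}.
  branch 2 (add (((S <-> ~S) -> (~S & U)) <-> (U <-> Q))):
    (((S <-> ~S) -> (~S & U)) <-> (U <-> Q)): β-rule — branch into ((S <-> ~S) -> (~S & U)), (U <-> Q)  //  ~((S <-> ~S) -> (~S & U)), ~(U <-> Q).
      branch 2.1 (add ((S <-> ~S) -> (~S & U)), (U <-> Q)):
        ((S <-> ~S) -> (~S & U)): β-rule — branch into ~(S <-> ~S)  //  (~S & U).
          branch 2.1.1 (add ~(S <-> ~S)):
            (U <-> Q): β-rule — branch into U, Q  //  ~U, ~Q.
              branch 2.1.1.1 (add U, Q):
                ~(S <-> ~S): β-rule — branch into S, ~~S  //  ~S, ~S.
                  branch 2.1.1.1.1 (add S, ~~S):
                    ○ open, literals {Q=true, S=true, U=true}.
                  branch 2.1.1.1.2 (add ~S, ~S):
                    ○ open, literals {Q=true, S=false, U=true}.
              branch 2.1.1.2 (add ~U, ~Q):
                ~(S <-> ~S): β-rule — branch into S, ~~S  //  ~S, ~S.
                  branch 2.1.1.2.1 (add S, ~~S):
                    ○ open, literals {Q=false, S=true, U=false}.
                  branch 2.1.1.2.2 (add ~S, ~S):
                    ○ open, literals {Q=false, S=false, U=false}.
          branch 2.1.2 (add (~S & U)):
            (~S & U): α-rule — add ~S, U.
            (U <-> Q): β-rule — branch into U, Q  //  ~U, ~Q.
              branch 2.1.2.1 (add U, Q):
                ○ open, literals {Q=true, S=false, U=true}.
              branch 2.1.2.2 (add ~U, ~Q):
                × closes — contains both U and ~U.
      branch 2.2 (add ~((S <-> ~S) -> (~S & U)), ~(U <-> Q)):
        ~((S <-> ~S) -> (~S & U)): α-rule — add (S <-> ~S), ~(~S & U).
        ~(U <-> Q): β-rule — branch into U, ~Q  //  ~U, Q.
          branch 2.2.1 (add U, ~Q):
            (S <-> ~S): β-rule — branch into S, ~S  //  ~S, ~~S.
              branch 2.2.1.1 (add S, ~S):
                × closes — contains both S and ~S.
              branch 2.2.1.2 (add ~S, ~~S):
                × closes — contains both S and ~S.
          branch 2.2.2 (add ~U, Q):
            (S <-> ~S): β-rule — branch into S, ~S  //  ~S, ~~S.
              branch 2.2.2.1 (add S, ~S):
                × closes — contains both S and ~S.
              branch 2.2.2.2 (add ~S, ~~S):
                × closes — contains both S and ~S.
6 branches closed, 6 open.
Each open branch fixes some atoms; the unmentioned ones are free. Counting distinct full assignments: branch {R=true, T=true, U=false} (P, Q, S) contributes 8 new; branch {Q=true, S=true, U=true} (P, R, T) contributes 8 new; branch {Q=true, S=false, U=true} (P, R, T) contributes 8 new; branch {Q=false, S=true, U=false} (P, R, T) contributes 6 new; branch {Q=false, S=false, U=false} (P, R, T) contributes 6 new; branch {Q=true, S=false, U=true} (P, R, T) contributes 0 new. Total: 36.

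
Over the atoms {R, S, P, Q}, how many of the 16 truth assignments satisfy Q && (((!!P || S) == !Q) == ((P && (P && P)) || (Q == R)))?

Initial set: {T (Q && (((!!P || S) == !Q) == ((P && (P && P)) || (Q == R))))}.
T (Q && (((!!P || S) == !Q) == ((P && (P && P)) || (Q == R)))): α-rule — add T Q, T (((!!P || S) == !Q) == ((P && (P && P)) || (Q == R))).
T (((!!P || S) == !Q) == ((P && (P && P)) || (Q == R))): β-rule — branch into T ((!!P || S) == !Q), T ((P && (P && P)) || (Q == R))  //  F ((!!P || S) == !Q), F ((P && (P && P)) || (Q == R)).
  branch 1 (add T ((!!P || S) == !Q), T ((P && (P && P)) || (Q == R))):
    T ((!!P || S) == !Q): β-rule — branch into T (!!P || S), T !Q  //  F (!!P || S), F !Q.
      branch 1.1 (add T (!!P || S), T !Q):
        × closes — contains both Q and !Q.
      branch 1.2 (add F (!!P || S), F !Q):
        F (!!P || S): α-rule — add F !!P, F S.
        F !!P: drop double negation, giving F P.
        T ((P && (P && P)) || (Q == R)): β-rule — branch into T (P && (P && P))  //  T (Q == R).
          branch 1.2.1 (add T (P && (P && P))):
            T (P && (P && P)): α-rule — add T P, T (P && P).
            × closes — contains both P and !P.
          branch 1.2.2 (add T (Q == R)):
            T (Q == R): β-rule — branch into T Q, T R  //  F Q, F R.
              branch 1.2.2.1 (add T Q, T R):
                ○ open, literals {P=0, Q=1, R=1, S=0}.
              branch 1.2.2.2 (add F Q, F R):
                × closes — contains both Q and !Q.
  branch 2 (add F ((!!P || S) == !Q), F ((P && (P && P)) || (Q == R))):
    F ((P && (P && P)) || (Q == R)): α-rule — add F (P && (P && P)), F (Q == R).
    F ((!!P || S) == !Q): β-rule — branch into T (!!P || S), F !Q  //  F (!!P || S), T !Q.
      branch 2.1 (add T (!!P || S), F !Q):
        F (P && (P && P)): β-rule — branch into F P  //  F (P && P).
          branch 2.1.1 (add F P):
            F (Q == R): β-rule — branch into T Q, F R  //  F Q, T R.
              branch 2.1.1.1 (add T Q, F R):
                T (!!P || S): β-rule — branch into T !!P  //  T S.
                  branch 2.1.1.1.1 (add T !!P):
                    T !!P: drop double negation, giving T P.
                    × closes — contains both P and !P.
                  branch 2.1.1.1.2 (add T S):
                    ○ open, literals {P=0, Q=1, R=0, S=1}.
              branch 2.1.1.2 (add F Q, T R):
                × closes — contains both Q and !Q.
          branch 2.1.2 (add F (P && P)):
            F (Q == R): β-rule — branch into T Q, F R  //  F Q, T R.
              branch 2.1.2.1 (add T Q, F R):
                T (!!P || S): β-rule — branch into T !!P  //  T S.
                  branch 2.1.2.1.1 (add T !!P):
                    T !!P: drop double negation, giving T P.
                    F (P && P): β-rule — branch into F P  //  F P.
                      branch 2.1.2.1.1.1 (add F P):
                        × closes — contains both P and !P.
                      branch 2.1.2.1.1.2 (add F P):
                        × closes — contains both P and !P.
                  branch 2.1.2.1.2 (add T S):
                    F (P && P): β-rule — branch into F P  //  F P.
                      branch 2.1.2.1.2.1 (add F P):
                        ○ open, literals {P=0, Q=1, R=0, S=1}.
                      branch 2.1.2.1.2.2 (add F P):
                        ○ open, literals {P=0, Q=1, R=0, S=1}.
              branch 2.1.2.2 (add F Q, T R):
                × closes — contains both Q and !Q.
      branch 2.2 (add F (!!P || S), T !Q):
        × closes — contains both Q and !Q.
9 branches closed, 4 open.
Each open branch fixes some atoms; the unmentioned ones are free. Counting distinct full assignments: branch {P=0, Q=1, R=1, S=0} (none free) contributes 1 new; branch {P=0, Q=1, R=0, S=1} (none free) contributes 1 new; branch {P=0, Q=1, R=0, S=1} (none free) contributes 0 new; branch {P=0, Q=1, R=0, S=1} (none free) contributes 0 new. Total: 2.

2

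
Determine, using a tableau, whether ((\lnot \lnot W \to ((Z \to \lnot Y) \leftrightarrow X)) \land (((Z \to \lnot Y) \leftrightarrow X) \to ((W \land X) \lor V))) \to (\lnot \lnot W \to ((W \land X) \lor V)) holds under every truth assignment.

Valid

Assume the negation and expand:
Initial set: {\lnot (((\lnot \lnot W \to ((Z \to \lnot Y) \leftrightarrow X)) \land (((Z \to \lnot Y) \leftrightarrow X) \to ((W \land X) \lor V))) \to (\lnot \lnot W \to ((W \land X) \lor V)))}.
\lnot (((\lnot \lnot W \to ((Z \to \lnot Y) \leftrightarrow X)) \land (((Z \to \lnot Y) \leftrightarrow X) \to ((W \land X) \lor V))) \to (\lnot \lnot W \to ((W \land X) \lor V))): α-rule — add ((\lnot \lnot W \to ((Z \to \lnot Y) \leftrightarrow X)) \land (((Z \to \lnot Y) \leftrightarrow X) \to ((W \land X) \lor V))), \lnot (\lnot \lnot W \to ((W \land X) \lor V)).
((\lnot \lnot W \to ((Z \to \lnot Y) \leftrightarrow X)) \land (((Z \to \lnot Y) \leftrightarrow X) \to ((W \land X) \lor V))): α-rule — add (\lnot \lnot W \to ((Z \to \lnot Y) \leftrightarrow X)), (((Z \to \lnot Y) \leftrightarrow X) \to ((W \land X) \lor V)).
\lnot (\lnot \lnot W \to ((W \land X) \lor V)): α-rule — add \lnot \lnot W, \lnot ((W \land X) \lor V).
\lnot \lnot W: drop double negation, giving W.
\lnot ((W \land X) \lor V): α-rule — add \lnot (W \land X), \lnot V.
(\lnot \lnot W \to ((Z \to \lnot Y) \leftrightarrow X)): β-rule — branch into \lnot \lnot \lnot W  //  ((Z \to \lnot Y) \leftrightarrow X).
  branch 1 (add \lnot \lnot \lnot W):
    \lnot \lnot \lnot W: drop double negation, giving \lnot W.
    × closes — contains both W and \lnot W.
  branch 2 (add ((Z \to \lnot Y) \leftrightarrow X)):
    (((Z \to \lnot Y) \leftrightarrow X) \to ((W \land X) \lor V)): β-rule — branch into \lnot ((Z \to \lnot Y) \leftrightarrow X)  //  ((W \land X) \lor V).
      branch 2.1 (add \lnot ((Z \to \lnot Y) \leftrightarrow X)):
        \lnot (W \land X): β-rule — branch into \lnot W  //  \lnot X.
          branch 2.1.1 (add \lnot W):
            × closes — contains both W and \lnot W.
          branch 2.1.2 (add \lnot X):
            ((Z \to \lnot Y) \leftrightarrow X): β-rule — branch into (Z \to \lnot Y), X  //  \lnot (Z \to \lnot Y), \lnot X.
              branch 2.1.2.1 (add (Z \to \lnot Y), X):
                × closes — contains both X and \lnot X.
              branch 2.1.2.2 (add \lnot (Z \to \lnot Y), \lnot X):
                \lnot (Z \to \lnot Y): α-rule — add Z, \lnot \lnot Y.
                \lnot ((Z \to \lnot Y) \leftrightarrow X): β-rule — branch into (Z \to \lnot Y), \lnot X  //  \lnot (Z \to \lnot Y), X.
                  branch 2.1.2.2.1 (add (Z \to \lnot Y), \lnot X):
                    (Z \to \lnot Y): β-rule — branch into \lnot Z  //  \lnot Y.
                      branch 2.1.2.2.1.1 (add \lnot Z):
                        × closes — contains both Z and \lnot Z.
                      branch 2.1.2.2.1.2 (add \lnot Y):
                        × closes — contains both Y and \lnot Y.
                  branch 2.1.2.2.2 (add \lnot (Z \to \lnot Y), X):
                    × closes — contains both X and \lnot X.
      branch 2.2 (add ((W \land X) \lor V)):
        \lnot (W \land X): β-rule — branch into \lnot W  //  \lnot X.
          branch 2.2.1 (add \lnot W):
            × closes — contains both W and \lnot W.
          branch 2.2.2 (add \lnot X):
            ((Z \to \lnot Y) \leftrightarrow X): β-rule — branch into (Z \to \lnot Y), X  //  \lnot (Z \to \lnot Y), \lnot X.
              branch 2.2.2.1 (add (Z \to \lnot Y), X):
                × closes — contains both X and \lnot X.
              branch 2.2.2.2 (add \lnot (Z \to \lnot Y), \lnot X):
                \lnot (Z \to \lnot Y): α-rule — add Z, \lnot \lnot Y.
                ((W \land X) \lor V): β-rule — branch into (W \land X)  //  V.
                  branch 2.2.2.2.1 (add (W \land X)):
                    (W \land X): α-rule — add W, X.
                    × closes — contains both X and \lnot X.
                  branch 2.2.2.2.2 (add V):
                    × closes — contains both V and \lnot V.
All 10 branches close.
Every branch closed, so the negation is unsatisfiable and the formula is valid.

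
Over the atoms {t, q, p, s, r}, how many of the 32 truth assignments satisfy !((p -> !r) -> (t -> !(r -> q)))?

10

Initial set: {T !((p -> !r) -> (t -> !(r -> q)))}.
T !((p -> !r) -> (t -> !(r -> q))): α-rule — add T (p -> !r), F (t -> !(r -> q)).
F (t -> !(r -> q)): α-rule — add T t, F !(r -> q).
T (p -> !r): β-rule — branch into F p  //  T !r.
  branch 1 (add F p):
    F !(r -> q): β-rule — branch into F r  //  T q.
      branch 1.1 (add F r):
        ○ open, literals {p=false, r=false, t=true}.
      branch 1.2 (add T q):
        ○ open, literals {p=false, q=true, t=true}.
  branch 2 (add T !r):
    F !(r -> q): β-rule — branch into F r  //  T q.
      branch 2.1 (add F r):
        ○ open, literals {r=false, t=true}.
      branch 2.2 (add T q):
        ○ open, literals {q=true, r=false, t=true}.
0 branches closed, 4 open.
Each open branch fixes some atoms; the unmentioned ones are free. Counting distinct full assignments: branch {p=false, r=false, t=true} (q, s) contributes 4 new; branch {p=false, q=true, t=true} (s, r) contributes 2 new; branch {r=false, t=true} (q, p, s) contributes 4 new; branch {q=true, r=false, t=true} (p, s) contributes 0 new. Total: 10.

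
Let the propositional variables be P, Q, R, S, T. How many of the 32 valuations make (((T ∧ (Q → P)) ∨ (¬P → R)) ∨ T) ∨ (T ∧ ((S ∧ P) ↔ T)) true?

28

Initial set: {((((T ∧ (Q → P)) ∨ (¬P → R)) ∨ T) ∨ (T ∧ ((S ∧ P) ↔ T)))}.
((((T ∧ (Q → P)) ∨ (¬P → R)) ∨ T) ∨ (T ∧ ((S ∧ P) ↔ T))): β-rule — branch into (((T ∧ (Q → P)) ∨ (¬P → R)) ∨ T)  //  (T ∧ ((S ∧ P) ↔ T)).
  branch 1 (add (((T ∧ (Q → P)) ∨ (¬P → R)) ∨ T)):
    (((T ∧ (Q → P)) ∨ (¬P → R)) ∨ T): β-rule — branch into ((T ∧ (Q → P)) ∨ (¬P → R))  //  T.
      branch 1.1 (add ((T ∧ (Q → P)) ∨ (¬P → R))):
        ((T ∧ (Q → P)) ∨ (¬P → R)): β-rule — branch into (T ∧ (Q → P))  //  (¬P → R).
          branch 1.1.1 (add (T ∧ (Q → P))):
            (T ∧ (Q → P)): α-rule — add T, (Q → P).
            (Q → P): β-rule — branch into ¬Q  //  P.
              branch 1.1.1.1 (add ¬Q):
                ○ open, literals {Q=false, T=true}.
              branch 1.1.1.2 (add P):
                ○ open, literals {P=true, T=true}.
          branch 1.1.2 (add (¬P → R)):
            (¬P → R): β-rule — branch into ¬¬P  //  R.
              branch 1.1.2.1 (add ¬¬P):
                ○ open, literals {P=true}.
              branch 1.1.2.2 (add R):
                ○ open, literals {R=true}.
      branch 1.2 (add T):
        ○ open, literals {T=true}.
  branch 2 (add (T ∧ ((S ∧ P) ↔ T))):
    (T ∧ ((S ∧ P) ↔ T)): α-rule — add T, ((S ∧ P) ↔ T).
    ((S ∧ P) ↔ T): β-rule — branch into (S ∧ P), T  //  ¬(S ∧ P), ¬T.
      branch 2.1 (add (S ∧ P), T):
        (S ∧ P): α-rule — add S, P.
        ○ open, literals {P=true, S=true, T=true}.
      branch 2.2 (add ¬(S ∧ P), ¬T):
        × closes — contains both T and ¬T.
1 branch closed, 6 open.
Each open branch fixes some atoms; the unmentioned ones are free. Counting distinct full assignments: branch {Q=false, T=true} (P, R, S) contributes 8 new; branch {P=true, T=true} (Q, R, S) contributes 4 new; branch {P=true} (Q, R, S, T) contributes 8 new; branch {R=true} (P, Q, S, T) contributes 6 new; branch {T=true} (P, Q, R, S) contributes 2 new; branch {P=true, S=true, T=true} (Q, R) contributes 0 new. Total: 28.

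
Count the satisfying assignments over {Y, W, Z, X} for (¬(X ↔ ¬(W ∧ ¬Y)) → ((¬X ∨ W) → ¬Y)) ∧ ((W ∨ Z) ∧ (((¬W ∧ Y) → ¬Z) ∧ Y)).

2

Initial set: {((¬(X ↔ ¬(W ∧ ¬Y)) → ((¬X ∨ W) → ¬Y)) ∧ ((W ∨ Z) ∧ (((¬W ∧ Y) → ¬Z) ∧ Y)))}.
((¬(X ↔ ¬(W ∧ ¬Y)) → ((¬X ∨ W) → ¬Y)) ∧ ((W ∨ Z) ∧ (((¬W ∧ Y) → ¬Z) ∧ Y))): α-rule — add (¬(X ↔ ¬(W ∧ ¬Y)) → ((¬X ∨ W) → ¬Y)), ((W ∨ Z) ∧ (((¬W ∧ Y) → ¬Z) ∧ Y)).
((W ∨ Z) ∧ (((¬W ∧ Y) → ¬Z) ∧ Y)): α-rule — add (W ∨ Z), (((¬W ∧ Y) → ¬Z) ∧ Y).
(((¬W ∧ Y) → ¬Z) ∧ Y): α-rule — add ((¬W ∧ Y) → ¬Z), Y.
(¬(X ↔ ¬(W ∧ ¬Y)) → ((¬X ∨ W) → ¬Y)): β-rule — branch into ¬¬(X ↔ ¬(W ∧ ¬Y))  //  ((¬X ∨ W) → ¬Y).
  branch 1 (add ¬¬(X ↔ ¬(W ∧ ¬Y))):
    (W ∨ Z): β-rule — branch into W  //  Z.
      branch 1.1 (add W):
        ((¬W ∧ Y) → ¬Z): β-rule — branch into ¬(¬W ∧ Y)  //  ¬Z.
          branch 1.1.1 (add ¬(¬W ∧ Y)):
            ¬¬(X ↔ ¬(W ∧ ¬Y)): β-rule — branch into X, ¬(W ∧ ¬Y)  //  ¬X, ¬¬(W ∧ ¬Y).
              branch 1.1.1.1 (add X, ¬(W ∧ ¬Y)):
                ¬(¬W ∧ Y): β-rule — branch into ¬¬W  //  ¬Y.
                  branch 1.1.1.1.1 (add ¬¬W):
                    ¬(W ∧ ¬Y): β-rule — branch into ¬W  //  ¬¬Y.
                      branch 1.1.1.1.1.1 (add ¬W):
                        × closes — contains both W and ¬W.
                      branch 1.1.1.1.1.2 (add ¬¬Y):
                        ○ open, literals {W=true, X=true, Y=true}.
                  branch 1.1.1.1.2 (add ¬Y):
                    × closes — contains both Y and ¬Y.
              branch 1.1.1.2 (add ¬X, ¬¬(W ∧ ¬Y)):
                ¬¬(W ∧ ¬Y): α-rule — add W, ¬Y.
                × closes — contains both Y and ¬Y.
          branch 1.1.2 (add ¬Z):
            ¬¬(X ↔ ¬(W ∧ ¬Y)): β-rule — branch into X, ¬(W ∧ ¬Y)  //  ¬X, ¬¬(W ∧ ¬Y).
              branch 1.1.2.1 (add X, ¬(W ∧ ¬Y)):
                ¬(W ∧ ¬Y): β-rule — branch into ¬W  //  ¬¬Y.
                  branch 1.1.2.1.1 (add ¬W):
                    × closes — contains both W and ¬W.
                  branch 1.1.2.1.2 (add ¬¬Y):
                    ○ open, literals {W=true, X=true, Y=true, Z=false}.
              branch 1.1.2.2 (add ¬X, ¬¬(W ∧ ¬Y)):
                ¬¬(W ∧ ¬Y): α-rule — add W, ¬Y.
                × closes — contains both Y and ¬Y.
      branch 1.2 (add Z):
        ((¬W ∧ Y) → ¬Z): β-rule — branch into ¬(¬W ∧ Y)  //  ¬Z.
          branch 1.2.1 (add ¬(¬W ∧ Y)):
            ¬¬(X ↔ ¬(W ∧ ¬Y)): β-rule — branch into X, ¬(W ∧ ¬Y)  //  ¬X, ¬¬(W ∧ ¬Y).
              branch 1.2.1.1 (add X, ¬(W ∧ ¬Y)):
                ¬(¬W ∧ Y): β-rule — branch into ¬¬W  //  ¬Y.
                  branch 1.2.1.1.1 (add ¬¬W):
                    ¬(W ∧ ¬Y): β-rule — branch into ¬W  //  ¬¬Y.
                      branch 1.2.1.1.1.1 (add ¬W):
                        × closes — contains both W and ¬W.
                      branch 1.2.1.1.1.2 (add ¬¬Y):
                        ○ open, literals {W=true, X=true, Y=true, Z=true}.
                  branch 1.2.1.1.2 (add ¬Y):
                    × closes — contains both Y and ¬Y.
              branch 1.2.1.2 (add ¬X, ¬¬(W ∧ ¬Y)):
                ¬¬(W ∧ ¬Y): α-rule — add W, ¬Y.
                × closes — contains both Y and ¬Y.
          branch 1.2.2 (add ¬Z):
            × closes — contains both Z and ¬Z.
  branch 2 (add ((¬X ∨ W) → ¬Y)):
    (W ∨ Z): β-rule — branch into W  //  Z.
      branch 2.1 (add W):
        ((¬W ∧ Y) → ¬Z): β-rule — branch into ¬(¬W ∧ Y)  //  ¬Z.
          branch 2.1.1 (add ¬(¬W ∧ Y)):
            ((¬X ∨ W) → ¬Y): β-rule — branch into ¬(¬X ∨ W)  //  ¬Y.
              branch 2.1.1.1 (add ¬(¬X ∨ W)):
                ¬(¬X ∨ W): α-rule — add ¬¬X, ¬W.
                × closes — contains both W and ¬W.
              branch 2.1.1.2 (add ¬Y):
                × closes — contains both Y and ¬Y.
          branch 2.1.2 (add ¬Z):
            ((¬X ∨ W) → ¬Y): β-rule — branch into ¬(¬X ∨ W)  //  ¬Y.
              branch 2.1.2.1 (add ¬(¬X ∨ W)):
                ¬(¬X ∨ W): α-rule — add ¬¬X, ¬W.
                × closes — contains both W and ¬W.
              branch 2.1.2.2 (add ¬Y):
                × closes — contains both Y and ¬Y.
      branch 2.2 (add Z):
        ((¬W ∧ Y) → ¬Z): β-rule — branch into ¬(¬W ∧ Y)  //  ¬Z.
          branch 2.2.1 (add ¬(¬W ∧ Y)):
            ((¬X ∨ W) → ¬Y): β-rule — branch into ¬(¬X ∨ W)  //  ¬Y.
              branch 2.2.1.1 (add ¬(¬X ∨ W)):
                ¬(¬X ∨ W): α-rule — add ¬¬X, ¬W.
                ¬(¬W ∧ Y): β-rule — branch into ¬¬W  //  ¬Y.
                  branch 2.2.1.1.1 (add ¬¬W):
                    × closes — contains both W and ¬W.
                  branch 2.2.1.1.2 (add ¬Y):
                    × closes — contains both Y and ¬Y.
              branch 2.2.1.2 (add ¬Y):
                × closes — contains both Y and ¬Y.
          branch 2.2.2 (add ¬Z):
            × closes — contains both Z and ¬Z.
17 branches closed, 3 open.
Each open branch fixes some atoms; the unmentioned ones are free. Counting distinct full assignments: branch {W=true, X=true, Y=true} (Z) contributes 2 new; branch {W=true, X=true, Y=true, Z=false} (none free) contributes 0 new; branch {W=true, X=true, Y=true, Z=true} (none free) contributes 0 new. Total: 2.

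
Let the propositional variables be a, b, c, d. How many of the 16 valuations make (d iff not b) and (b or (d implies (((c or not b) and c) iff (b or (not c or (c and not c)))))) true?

4

Initial set: {((d iff not b) and (b or (d implies (((c or not b) and c) iff (b or (not c or (c and not c)))))))}.
((d iff not b) and (b or (d implies (((c or not b) and c) iff (b or (not c or (c and not c))))))): α-rule — add (d iff not b), (b or (d implies (((c or not b) and c) iff (b or (not c or (c and not c)))))).
(d iff not b): β-rule — branch into d, not b  //  not d, not not b.
  branch 1 (add d, not b):
    (b or (d implies (((c or not b) and c) iff (b or (not c or (c and not c)))))): β-rule — branch into b  //  (d implies (((c or not b) and c) iff (b or (not c or (c and not c))))).
      branch 1.1 (add b):
        × closes — contains both b and not b.
      branch 1.2 (add (d implies (((c or not b) and c) iff (b or (not c or (c and not c)))))):
        (d implies (((c or not b) and c) iff (b or (not c or (c and not c))))): β-rule — branch into not d  //  (((c or not b) and c) iff (b or (not c or (c and not c)))).
          branch 1.2.1 (add not d):
            × closes — contains both d and not d.
          branch 1.2.2 (add (((c or not b) and c) iff (b or (not c or (c and not c))))):
            (((c or not b) and c) iff (b or (not c or (c and not c)))): β-rule — branch into ((c or not b) and c), (b or (not c or (c and not c)))  //  not ((c or not b) and c), not (b or (not c or (c and not c))).
              branch 1.2.2.1 (add ((c or not b) and c), (b or (not c or (c and not c)))):
                ((c or not b) and c): α-rule — add (c or not b), c.
                (b or (not c or (c and not c))): β-rule — branch into b  //  (not c or (c and not c)).
                  branch 1.2.2.1.1 (add b):
                    × closes — contains both b and not b.
                  branch 1.2.2.1.2 (add (not c or (c and not c))):
                    (c or not b): β-rule — branch into c  //  not b.
                      branch 1.2.2.1.2.1 (add c):
                        (not c or (c and not c)): β-rule — branch into not c  //  (c and not c).
                          branch 1.2.2.1.2.1.1 (add not c):
                            × closes — contains both c and not c.
                          branch 1.2.2.1.2.1.2 (add (c and not c)):
                            (c and not c): α-rule — add c, not c.
                            × closes — contains both c and not c.
                      branch 1.2.2.1.2.2 (add not b):
                        (not c or (c and not c)): β-rule — branch into not c  //  (c and not c).
                          branch 1.2.2.1.2.2.1 (add not c):
                            × closes — contains both c and not c.
                          branch 1.2.2.1.2.2.2 (add (c and not c)):
                            (c and not c): α-rule — add c, not c.
                            × closes — contains both c and not c.
              branch 1.2.2.2 (add not ((c or not b) and c), not (b or (not c or (c and not c)))):
                not (b or (not c or (c and not c))): α-rule — add not b, not (not c or (c and not c)).
                not (not c or (c and not c)): α-rule — add not not c, not (c and not c).
                not ((c or not b) and c): β-rule — branch into not (c or not b)  //  not c.
                  branch 1.2.2.2.1 (add not (c or not b)):
                    not (c or not b): α-rule — add not c, not not b.
                    × closes — contains both c and not c.
                  branch 1.2.2.2.2 (add not c):
                    × closes — contains both c and not c.
  branch 2 (add not d, not not b):
    (b or (d implies (((c or not b) and c) iff (b or (not c or (c and not c)))))): β-rule — branch into b  //  (d implies (((c or not b) and c) iff (b or (not c or (c and not c))))).
      branch 2.1 (add b):
        ○ open, literals {b=1, d=0}.
      branch 2.2 (add (d implies (((c or not b) and c) iff (b or (not c or (c and not c)))))):
        (d implies (((c or not b) and c) iff (b or (not c or (c and not c))))): β-rule — branch into not d  //  (((c or not b) and c) iff (b or (not c or (c and not c)))).
          branch 2.2.1 (add not d):
            ○ open, literals {b=1, d=0}.
          branch 2.2.2 (add (((c or not b) and c) iff (b or (not c or (c and not c))))):
            (((c or not b) and c) iff (b or (not c or (c and not c)))): β-rule — branch into ((c or not b) and c), (b or (not c or (c and not c)))  //  not ((c or not b) and c), not (b or (not c or (c and not c))).
              branch 2.2.2.1 (add ((c or not b) and c), (b or (not c or (c and not c)))):
                ((c or not b) and c): α-rule — add (c or not b), c.
                (b or (not c or (c and not c))): β-rule — branch into b  //  (not c or (c and not c)).
                  branch 2.2.2.1.1 (add b):
                    (c or not b): β-rule — branch into c  //  not b.
                      branch 2.2.2.1.1.1 (add c):
                        ○ open, literals {b=1, c=1, d=0}.
                      branch 2.2.2.1.1.2 (add not b):
                        × closes — contains both b and not b.
                  branch 2.2.2.1.2 (add (not c or (c and not c))):
                    (c or not b): β-rule — branch into c  //  not b.
                      branch 2.2.2.1.2.1 (add c):
                        (not c or (c and not c)): β-rule — branch into not c  //  (c and not c).
                          branch 2.2.2.1.2.1.1 (add not c):
                            × closes — contains both c and not c.
                          branch 2.2.2.1.2.1.2 (add (c and not c)):
                            (c and not c): α-rule — add c, not c.
                            × closes — contains both c and not c.
                      branch 2.2.2.1.2.2 (add not b):
                        × closes — contains both b and not b.
              branch 2.2.2.2 (add not ((c or not b) and c), not (b or (not c or (c and not c)))):
                not (b or (not c or (c and not c))): α-rule — add not b, not (not c or (c and not c)).
                × closes — contains both b and not b.
14 branches closed, 3 open.
Each open branch fixes some atoms; the unmentioned ones are free. Counting distinct full assignments: branch {b=1, d=0} (a, c) contributes 4 new; branch {b=1, d=0} (a, c) contributes 0 new; branch {b=1, c=1, d=0} (a) contributes 0 new. Total: 4.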